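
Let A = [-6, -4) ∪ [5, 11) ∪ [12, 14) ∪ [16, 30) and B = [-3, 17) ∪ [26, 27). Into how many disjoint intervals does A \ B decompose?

3

A \ B = [-6, -4), [17, 26), [27, 30).
That is 3 disjoint pieces.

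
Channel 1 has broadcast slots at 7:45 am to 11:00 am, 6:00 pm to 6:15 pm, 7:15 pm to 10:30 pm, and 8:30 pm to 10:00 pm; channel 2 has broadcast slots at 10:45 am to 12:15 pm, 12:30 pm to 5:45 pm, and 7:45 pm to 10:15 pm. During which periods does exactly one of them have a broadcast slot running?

First set merges to 7:45 am-11:00 am, 6:00 pm-6:15 pm, 7:15 pm-10:30 pm.
A but not B: 7:45 am-10:45 am, 6:00 pm-6:15 pm, 7:15 pm-7:45 pm, 10:15 pm-10:30 pm.
B but not A: 11:00 am-12:15 pm, 12:30 pm-5:45 pm.
Combining gives A △ B.

7:45 am-10:45 am, 11:00 am-12:15 pm, 12:30 pm-5:45 pm, 6:00 pm-6:15 pm, 7:15 pm-7:45 pm, 10:15 pm-10:30 pm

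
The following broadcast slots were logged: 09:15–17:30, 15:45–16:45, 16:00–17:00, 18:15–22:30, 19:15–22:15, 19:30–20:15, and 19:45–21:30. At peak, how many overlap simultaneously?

4

At 19:45, 4 of the intervals are simultaneously active.
No point has more.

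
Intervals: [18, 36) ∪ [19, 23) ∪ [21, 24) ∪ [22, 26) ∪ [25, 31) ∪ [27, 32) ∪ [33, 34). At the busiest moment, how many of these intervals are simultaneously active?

At 22, 4 of the intervals are simultaneously active.
No point has more.

4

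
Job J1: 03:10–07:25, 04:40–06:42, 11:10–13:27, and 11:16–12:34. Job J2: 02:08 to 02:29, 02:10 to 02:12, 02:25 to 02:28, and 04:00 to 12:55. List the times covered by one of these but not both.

02:08–02:29, 03:10–04:00, 07:25–11:10, 12:55–13:27

First set merges to 03:10–07:25, 11:10–13:27.
Second set merges to 02:08–02:29, 04:00–12:55.
A but not B: 03:10–04:00, 12:55–13:27.
B but not A: 02:08–02:29, 07:25–11:10.
Combining gives A △ B.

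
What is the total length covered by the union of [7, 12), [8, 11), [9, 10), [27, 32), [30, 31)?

Merged: [7, 12), [27, 32).
Lengths: 5 + 5 = 10.

10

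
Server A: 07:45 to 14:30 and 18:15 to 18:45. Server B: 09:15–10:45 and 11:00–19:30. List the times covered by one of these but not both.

Only in the first: 07:45–09:15, 10:45–11:00.
Only in the second: 14:30–18:15, 18:45–19:30.
Together these are the periods covered by exactly one.

07:45–09:15, 10:45–11:00, 14:30–18:15, 18:45–19:30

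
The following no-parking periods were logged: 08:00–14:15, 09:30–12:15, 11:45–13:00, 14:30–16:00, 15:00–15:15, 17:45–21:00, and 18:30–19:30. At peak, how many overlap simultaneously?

3

Walk the sorted start/end points keeping a running depth.
The depth first hits 3 at 11:45.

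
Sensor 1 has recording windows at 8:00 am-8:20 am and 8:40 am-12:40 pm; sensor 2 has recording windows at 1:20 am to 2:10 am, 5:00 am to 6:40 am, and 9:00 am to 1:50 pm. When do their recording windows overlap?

9:00 am-12:40 pm

8:00 am-8:20 am: no overlap with the second set.
8:40 am-12:40 pm meets the second set on 9:00 am-12:40 pm.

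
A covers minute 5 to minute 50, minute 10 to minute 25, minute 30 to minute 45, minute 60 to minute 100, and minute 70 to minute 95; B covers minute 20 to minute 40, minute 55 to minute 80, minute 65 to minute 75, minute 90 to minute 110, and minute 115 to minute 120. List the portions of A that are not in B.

minute 5 to minute 20, minute 40 to minute 50, minute 80 to minute 90

Merge the first list: minute 5 to minute 50, minute 60 to minute 100.
Merge the second list: minute 20 to minute 40, minute 55 to minute 80, minute 90 to minute 110, minute 115 to minute 120.
minute 5 to minute 50 with B removed leaves minute 5 to minute 20, minute 40 to minute 50.
minute 60 to minute 100 with B removed leaves minute 80 to minute 90.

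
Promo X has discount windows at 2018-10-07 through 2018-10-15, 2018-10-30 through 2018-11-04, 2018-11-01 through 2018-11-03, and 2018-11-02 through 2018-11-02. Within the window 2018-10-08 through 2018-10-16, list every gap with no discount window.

The merged coverage is 2018-10-07 through 2018-10-15, 2018-10-30 through 2018-11-04.
Gaps within 2018-10-08 through 2018-10-16: 2018-10-16 through 2018-10-16.

2018-10-16 through 2018-10-16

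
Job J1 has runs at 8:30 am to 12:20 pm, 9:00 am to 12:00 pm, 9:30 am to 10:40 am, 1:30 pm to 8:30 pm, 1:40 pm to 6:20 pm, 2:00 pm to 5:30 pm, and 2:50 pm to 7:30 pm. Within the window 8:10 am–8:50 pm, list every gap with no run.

Covered (merged): 8:30 am–12:20 pm, 1:30 pm–8:30 pm.
Complement within 8:10 am–8:50 pm: 8:10 am–8:30 am, 12:20 pm–1:30 pm, 8:30 pm–8:50 pm.

8:10 am–8:30 am, 12:20 pm–1:30 pm, 8:30 pm–8:50 pm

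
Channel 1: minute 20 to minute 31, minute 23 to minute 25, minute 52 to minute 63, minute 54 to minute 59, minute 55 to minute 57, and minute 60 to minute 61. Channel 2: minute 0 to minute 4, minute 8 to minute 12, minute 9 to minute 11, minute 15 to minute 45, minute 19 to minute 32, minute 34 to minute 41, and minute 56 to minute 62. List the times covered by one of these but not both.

A, merged: minute 20 to minute 31, minute 52 to minute 63.
B, merged: minute 0 to minute 4, minute 8 to minute 12, minute 15 to minute 45, minute 56 to minute 62.
A \ B = minute 52 to minute 56, minute 62 to minute 63.
B \ A = minute 0 to minute 4, minute 8 to minute 12, minute 15 to minute 20, minute 31 to minute 45.
Union of the two gives the symmetric difference.

minute 0 to minute 4, minute 8 to minute 12, minute 15 to minute 20, minute 31 to minute 45, minute 52 to minute 56, minute 62 to minute 63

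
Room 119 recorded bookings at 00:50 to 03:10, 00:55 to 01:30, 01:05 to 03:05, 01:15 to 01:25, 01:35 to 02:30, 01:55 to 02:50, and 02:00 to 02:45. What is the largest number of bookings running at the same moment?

5

Sweep endpoints in order; track running count of active intervals.
Peak of 5 reached at 02:00.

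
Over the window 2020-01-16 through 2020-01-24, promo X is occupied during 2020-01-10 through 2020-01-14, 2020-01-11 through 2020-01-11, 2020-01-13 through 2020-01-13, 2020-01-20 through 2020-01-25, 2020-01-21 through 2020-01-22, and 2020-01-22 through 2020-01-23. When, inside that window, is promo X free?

Covered (merged): 2020-01-10 through 2020-01-14, 2020-01-20 through 2020-01-25.
Uncovered inside 2020-01-16 through 2020-01-24: 2020-01-16 through 2020-01-19.

2020-01-16 through 2020-01-19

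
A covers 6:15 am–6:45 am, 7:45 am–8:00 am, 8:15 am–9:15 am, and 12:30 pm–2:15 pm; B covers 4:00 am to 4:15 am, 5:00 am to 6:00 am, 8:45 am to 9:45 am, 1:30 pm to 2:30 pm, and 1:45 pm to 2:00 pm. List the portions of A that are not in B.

Second set merges to 4:00 am–4:15 am, 5:00 am–6:00 am, 8:45 am–9:45 am, 1:30 pm–2:30 pm.
6:15 am–6:45 am: no B overlap → unchanged.
7:45 am–8:00 am: no B overlap → unchanged.
8:15 am–9:15 am minus B → 8:15 am–8:45 am.
12:30 pm–2:15 pm minus B → 12:30 pm–1:30 pm.

6:15 am–6:45 am, 7:45 am–8:00 am, 8:15 am–8:45 am, 12:30 pm–1:30 pm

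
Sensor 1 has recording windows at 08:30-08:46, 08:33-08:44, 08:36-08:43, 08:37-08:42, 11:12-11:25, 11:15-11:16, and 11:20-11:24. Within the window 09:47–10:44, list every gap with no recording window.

The merged coverage is 08:30–08:46, 11:12–11:25.
Complement within 09:47–10:44: 09:47–10:44.

09:47–10:44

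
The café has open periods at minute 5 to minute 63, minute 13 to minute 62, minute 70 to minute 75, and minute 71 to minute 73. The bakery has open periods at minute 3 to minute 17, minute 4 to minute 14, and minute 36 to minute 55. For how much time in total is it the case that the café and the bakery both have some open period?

31 minutes

First set merges to minute 5 to minute 63, minute 70 to minute 75.
Second set merges to minute 3 to minute 17, minute 36 to minute 55.
A ∩ B = minute 5 to minute 17, minute 36 to minute 55.
Total: 12 minutes + 19 minutes = 31 minutes.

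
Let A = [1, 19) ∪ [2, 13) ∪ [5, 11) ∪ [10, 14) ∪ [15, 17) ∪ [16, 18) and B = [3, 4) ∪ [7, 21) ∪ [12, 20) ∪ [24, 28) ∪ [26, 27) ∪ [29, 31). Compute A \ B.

[1, 3) ∪ [4, 7)

First set merges to [1, 19).
Second set merges to [3, 4), [7, 21), [24, 28), [29, 31).
[1, 19) with B removed leaves [1, 3), [4, 7).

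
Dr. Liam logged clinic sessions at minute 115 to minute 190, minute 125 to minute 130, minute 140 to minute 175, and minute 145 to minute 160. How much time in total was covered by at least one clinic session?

Merged: minute 115 to minute 190.
Length: 75 minutes.

75 minutes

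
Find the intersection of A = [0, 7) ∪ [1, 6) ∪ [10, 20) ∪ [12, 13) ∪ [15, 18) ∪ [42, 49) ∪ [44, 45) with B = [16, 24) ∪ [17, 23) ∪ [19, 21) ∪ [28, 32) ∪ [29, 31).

First set merges to [0, 7), [10, 20), [42, 49).
Second set merges to [16, 24), [28, 32).
[0, 7) meets no B interval.
[10, 20) ∩ B → [16, 20).
[42, 49) meets no B interval.

[16, 20)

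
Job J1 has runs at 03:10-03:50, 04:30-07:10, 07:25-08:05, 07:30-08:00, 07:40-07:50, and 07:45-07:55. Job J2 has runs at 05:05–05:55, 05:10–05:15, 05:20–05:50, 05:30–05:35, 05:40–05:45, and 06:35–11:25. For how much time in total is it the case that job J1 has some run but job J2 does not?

1 h 55 min

First set merges to 03:10-03:50, 04:30-07:10, 07:25-08:05.
Second set merges to 05:05-05:55, 06:35-11:25.
A \ B = 03:10-03:50, 04:30-05:05, 05:55-06:35.
Total: 40 min + 35 min + 40 min = 1 h 55 min.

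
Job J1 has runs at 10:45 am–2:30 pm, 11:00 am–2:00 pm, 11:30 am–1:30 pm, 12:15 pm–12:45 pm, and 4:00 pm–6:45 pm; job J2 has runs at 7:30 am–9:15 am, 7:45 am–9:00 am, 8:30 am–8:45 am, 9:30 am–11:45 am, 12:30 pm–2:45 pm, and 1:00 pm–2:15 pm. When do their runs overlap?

First set merges to 10:45 am-2:30 pm, 4:00 pm-6:45 pm.
Second set merges to 7:30 am-9:15 am, 9:30 am-11:45 am, 12:30 pm-2:45 pm.
10:45 am-2:30 pm overlaps B on 10:45 am-11:45 am, 12:30 pm-2:30 pm.
4:00 pm-6:45 pm falls entirely outside B.

10:45 am-11:45 am, 12:30 pm-2:30 pm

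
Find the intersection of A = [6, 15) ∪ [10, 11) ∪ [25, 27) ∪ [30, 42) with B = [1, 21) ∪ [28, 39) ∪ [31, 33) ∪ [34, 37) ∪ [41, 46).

[6, 15) ∪ [30, 39) ∪ [41, 42)

A, merged: [6, 15), [25, 27), [30, 42).
B, merged: [1, 21), [28, 39), [41, 46).
[6, 15) meets the second set on [6, 15).
[25, 27): no overlap with the second set.
[30, 42) meets the second set on [30, 39), [41, 42).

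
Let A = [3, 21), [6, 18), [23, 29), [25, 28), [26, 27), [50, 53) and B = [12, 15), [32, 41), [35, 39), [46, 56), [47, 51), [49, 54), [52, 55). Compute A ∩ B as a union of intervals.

[12, 15) ∪ [50, 53)

Merge the first list: [3, 21), [23, 29), [50, 53).
Merge the second list: [12, 15), [32, 41), [46, 56).
[3, 21) overlaps B on [12, 15).
[23, 29) falls entirely outside B.
[50, 53) overlaps B on [50, 53).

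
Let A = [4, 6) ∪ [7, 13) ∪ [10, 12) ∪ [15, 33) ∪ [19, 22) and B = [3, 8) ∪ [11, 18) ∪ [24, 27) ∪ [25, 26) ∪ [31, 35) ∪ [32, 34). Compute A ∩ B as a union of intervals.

A, merged: [4, 6), [7, 13), [15, 33).
B, merged: [3, 8), [11, 18), [24, 27), [31, 35).
[4, 6) overlaps B on [4, 6).
[7, 13) overlaps B on [7, 8), [11, 13).
[15, 33) overlaps B on [15, 18), [24, 27), [31, 33).

[4, 6) ∪ [7, 8) ∪ [11, 13) ∪ [15, 18) ∪ [24, 27) ∪ [31, 33)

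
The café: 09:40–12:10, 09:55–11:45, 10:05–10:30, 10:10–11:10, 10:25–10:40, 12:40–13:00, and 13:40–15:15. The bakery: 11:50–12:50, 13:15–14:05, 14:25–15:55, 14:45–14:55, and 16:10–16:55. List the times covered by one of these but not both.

First set merges to 09:40-12:10, 12:40-13:00, 13:40-15:15.
Second set merges to 11:50-12:50, 13:15-14:05, 14:25-15:55, 16:10-16:55.
Only in the first: 09:40-11:50, 12:50-13:00, 14:05-14:25.
Only in the second: 12:10-12:40, 13:15-13:40, 15:15-15:55, 16:10-16:55.
Together these are the periods covered by exactly one.

09:40-11:50, 12:10-12:40, 12:50-13:00, 13:15-13:40, 14:05-14:25, 15:15-15:55, 16:10-16:55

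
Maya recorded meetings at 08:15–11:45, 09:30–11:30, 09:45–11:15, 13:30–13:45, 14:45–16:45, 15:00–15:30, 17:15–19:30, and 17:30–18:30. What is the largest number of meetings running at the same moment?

3

Sweep endpoints in order; track running count of active intervals.
Peak of 3 reached at 09:45.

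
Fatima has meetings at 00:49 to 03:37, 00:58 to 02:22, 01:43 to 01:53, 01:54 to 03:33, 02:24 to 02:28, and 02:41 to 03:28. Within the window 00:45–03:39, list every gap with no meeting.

00:45–00:49, 03:37–03:39

Covered (merged): 00:49–03:37.
Complement within 00:45–03:39: 00:45–00:49, 03:37–03:39.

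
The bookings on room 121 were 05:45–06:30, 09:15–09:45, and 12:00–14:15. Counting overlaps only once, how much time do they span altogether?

3 h 30 min

Merged: 05:45–06:30, 09:15–09:45, 12:00–14:15.
Lengths: 45 min + 30 min + 2 h 15 min = 3 h 30 min.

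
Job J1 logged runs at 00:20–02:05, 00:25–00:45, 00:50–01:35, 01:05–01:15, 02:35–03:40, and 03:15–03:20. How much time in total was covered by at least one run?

Merged: 00:20–02:05, 02:35–03:40.
Lengths: 1 h 45 min + 1 h 5 min = 2 h 50 min.

2 h 50 min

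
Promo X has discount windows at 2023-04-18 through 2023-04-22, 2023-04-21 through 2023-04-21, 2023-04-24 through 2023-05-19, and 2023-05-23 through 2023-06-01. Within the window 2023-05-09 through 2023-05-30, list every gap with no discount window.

The merged coverage is 2023-04-18 through 2023-04-22, 2023-04-24 through 2023-05-19, 2023-05-23 through 2023-06-01.
Uncovered inside 2023-05-09 through 2023-05-30: 2023-05-20 through 2023-05-22.

2023-05-20 through 2023-05-22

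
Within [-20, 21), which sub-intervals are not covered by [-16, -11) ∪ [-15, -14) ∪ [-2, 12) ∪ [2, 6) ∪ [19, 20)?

[-20, -16) ∪ [-11, -2) ∪ [12, 19) ∪ [20, 21)

After merging, the occupied span is [-16, -11), [-2, 12), [19, 20).
Uncovered inside [-20, 21): [-20, -16), [-11, -2), [12, 19), [20, 21).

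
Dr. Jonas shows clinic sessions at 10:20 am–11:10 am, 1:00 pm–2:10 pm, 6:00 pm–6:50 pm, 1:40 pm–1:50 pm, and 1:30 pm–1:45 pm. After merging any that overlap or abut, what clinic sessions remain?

10:20 am–11:10 am, 1:00 pm–2:10 pm, 6:00 pm–6:50 pm

Sort by start: 10:20 am–11:10 am, 1:00 pm–2:10 pm, 1:30 pm–1:45 pm, 1:40 pm–1:50 pm, 6:00 pm–6:50 pm.
1:00 pm–2:10 pm is disjoint → start new block.
1:30 pm–1:45 pm overlaps/touches 1:00 pm–2:10 pm → extend to 1:00 pm–2:10 pm.
1:40 pm–1:50 pm overlaps/touches 1:00 pm–2:10 pm → extend to 1:00 pm–2:10 pm.
6:00 pm–6:50 pm is disjoint → start new block.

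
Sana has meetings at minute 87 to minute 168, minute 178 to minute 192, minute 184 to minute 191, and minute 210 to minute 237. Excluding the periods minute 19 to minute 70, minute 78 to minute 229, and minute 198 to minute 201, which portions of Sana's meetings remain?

minute 229 to minute 237

First set merges to minute 87 to minute 168, minute 178 to minute 192, minute 210 to minute 237.
Second set merges to minute 19 to minute 70, minute 78 to minute 229.
minute 87 to minute 168: entirely removed.
minute 178 to minute 192: entirely removed.
minute 210 to minute 237 \ B = minute 229 to minute 237.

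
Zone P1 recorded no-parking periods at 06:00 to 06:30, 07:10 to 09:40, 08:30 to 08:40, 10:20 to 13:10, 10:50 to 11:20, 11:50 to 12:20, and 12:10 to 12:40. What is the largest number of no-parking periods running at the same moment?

3

Sweep endpoints in order; track running count of active intervals.
Peak of 3 reached at 12:10.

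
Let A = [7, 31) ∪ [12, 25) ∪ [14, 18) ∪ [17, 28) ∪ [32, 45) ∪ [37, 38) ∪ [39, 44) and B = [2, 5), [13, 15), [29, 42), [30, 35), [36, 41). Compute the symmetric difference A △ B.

[2, 5) ∪ [7, 13) ∪ [15, 29) ∪ [31, 32) ∪ [42, 45)

First set merges to [7, 31), [32, 45).
Second set merges to [2, 5), [13, 15), [29, 42).
A but not B: [7, 13), [15, 29), [42, 45).
B but not A: [2, 5), [31, 32).
Combining gives A △ B.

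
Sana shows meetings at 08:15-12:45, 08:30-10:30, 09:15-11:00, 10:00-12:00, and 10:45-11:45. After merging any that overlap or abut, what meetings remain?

08:15–12:45

08:30–10:30 overlaps/touches 08:15–12:45 → extend to 08:15–12:45.
09:15–11:00 overlaps/touches 08:15–12:45 → extend to 08:15–12:45.
10:00–12:00 overlaps/touches 08:15–12:45 → extend to 08:15–12:45.
10:45–11:45 overlaps/touches 08:15–12:45 → extend to 08:15–12:45.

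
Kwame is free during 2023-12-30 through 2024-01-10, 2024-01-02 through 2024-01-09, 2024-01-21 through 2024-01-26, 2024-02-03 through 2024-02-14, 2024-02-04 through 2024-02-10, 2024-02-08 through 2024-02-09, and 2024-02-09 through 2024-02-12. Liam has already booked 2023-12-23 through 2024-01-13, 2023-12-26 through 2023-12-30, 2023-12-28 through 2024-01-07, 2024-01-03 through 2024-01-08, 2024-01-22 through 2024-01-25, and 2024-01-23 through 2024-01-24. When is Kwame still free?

First set merges to 2023-12-30 through 2024-01-10, 2024-01-21 through 2024-01-26, 2024-02-03 through 2024-02-14.
Second set merges to 2023-12-23 through 2024-01-13, 2024-01-22 through 2024-01-25.
2023-12-30 through 2024-01-10: fully covered by B → removed.
2024-01-21 through 2024-01-26 minus B → 2024-01-21 through 2024-01-21, 2024-01-26 through 2024-01-26.
2024-02-03 through 2024-02-14: no B overlap → unchanged.

2024-01-21 through 2024-01-21, 2024-01-26 through 2024-01-26, 2024-02-03 through 2024-02-14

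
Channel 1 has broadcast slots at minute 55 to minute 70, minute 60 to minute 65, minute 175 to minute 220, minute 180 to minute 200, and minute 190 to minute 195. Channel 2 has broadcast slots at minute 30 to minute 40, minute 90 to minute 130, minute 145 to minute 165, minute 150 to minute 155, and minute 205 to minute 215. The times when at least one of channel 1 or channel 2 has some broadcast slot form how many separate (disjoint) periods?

First set merges to minute 55 to minute 70, minute 175 to minute 220.
Second set merges to minute 30 to minute 40, minute 90 to minute 130, minute 145 to minute 165, minute 205 to minute 215.
A ∪ B = minute 30 to minute 40, minute 55 to minute 70, minute 90 to minute 130, minute 145 to minute 165, minute 175 to minute 220.
That is 5 disjoint pieces.

5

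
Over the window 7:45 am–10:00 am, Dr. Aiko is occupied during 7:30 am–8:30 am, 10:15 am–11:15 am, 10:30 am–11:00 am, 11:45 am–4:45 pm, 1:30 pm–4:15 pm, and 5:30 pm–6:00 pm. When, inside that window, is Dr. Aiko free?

8:30 am–10:00 am

After merging, the occupied span is 7:30 am–8:30 am, 10:15 am–11:15 am, 11:45 am–4:45 pm, 5:30 pm–6:00 pm.
Complement within 7:45 am–10:00 am: 8:30 am–10:00 am.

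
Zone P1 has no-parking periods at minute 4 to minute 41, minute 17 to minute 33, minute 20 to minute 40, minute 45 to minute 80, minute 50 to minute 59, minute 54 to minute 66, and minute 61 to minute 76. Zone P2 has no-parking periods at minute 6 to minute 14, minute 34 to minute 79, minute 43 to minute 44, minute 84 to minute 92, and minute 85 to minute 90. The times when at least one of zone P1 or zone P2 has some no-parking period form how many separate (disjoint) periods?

Merge the first list: minute 4 to minute 41, minute 45 to minute 80.
Merge the second list: minute 6 to minute 14, minute 34 to minute 79, minute 84 to minute 92.
A ∪ B = minute 4 to minute 80, minute 84 to minute 92.
That is 2 disjoint pieces.

2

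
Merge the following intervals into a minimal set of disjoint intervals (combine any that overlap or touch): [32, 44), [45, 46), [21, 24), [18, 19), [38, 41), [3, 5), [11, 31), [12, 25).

Sort by start: [3, 5), [11, 31), [12, 25), [18, 19), [21, 24), [32, 44), [38, 41), [45, 46).
[11, 31) is disjoint → start new block.
[12, 25) overlaps/touches [11, 31) → extend to [11, 31).
[18, 19) overlaps/touches [11, 31) → extend to [11, 31).
[21, 24) overlaps/touches [11, 31) → extend to [11, 31).
[32, 44) is disjoint → start new block.
[38, 41) overlaps/touches [32, 44) → extend to [32, 44).
[45, 46) is disjoint → start new block.

[3, 5) ∪ [11, 31) ∪ [32, 44) ∪ [45, 46)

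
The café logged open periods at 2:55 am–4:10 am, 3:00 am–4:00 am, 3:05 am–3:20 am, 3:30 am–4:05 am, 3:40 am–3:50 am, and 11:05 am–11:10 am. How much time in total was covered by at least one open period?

1 h 20 min

Merged: 2:55 am–4:10 am, 11:05 am–11:10 am.
Lengths: 1 h 15 min + 5 min = 1 h 20 min.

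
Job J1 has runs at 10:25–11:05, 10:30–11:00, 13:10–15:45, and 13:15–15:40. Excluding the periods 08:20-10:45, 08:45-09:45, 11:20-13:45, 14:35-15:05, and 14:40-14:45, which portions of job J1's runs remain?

A, merged: 10:25–11:05, 13:10–15:45.
B, merged: 08:20–10:45, 11:20–13:45, 14:35–15:05.
10:25–11:05 with B removed leaves 10:45–11:05.
13:10–15:45 with B removed leaves 13:45–14:35, 15:05–15:45.

10:45–11:05, 13:45–14:35, 15:05–15:45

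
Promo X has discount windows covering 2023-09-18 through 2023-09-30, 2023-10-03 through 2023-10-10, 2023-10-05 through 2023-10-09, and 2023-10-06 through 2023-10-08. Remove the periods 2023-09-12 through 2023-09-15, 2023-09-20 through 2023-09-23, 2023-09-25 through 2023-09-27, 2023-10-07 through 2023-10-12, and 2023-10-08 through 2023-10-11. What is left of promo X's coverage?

First set merges to 2023-09-18 through 2023-09-30, 2023-10-03 through 2023-10-10.
Second set merges to 2023-09-12 through 2023-09-15, 2023-09-20 through 2023-09-23, 2023-09-25 through 2023-09-27, 2023-10-07 through 2023-10-12.
2023-09-18 through 2023-09-30 \ B = 2023-09-18 through 2023-09-19, 2023-09-24 through 2023-09-24, 2023-09-28 through 2023-09-30.
2023-10-03 through 2023-10-10 \ B = 2023-10-03 through 2023-10-06.

2023-09-18 through 2023-09-19, 2023-09-24 through 2023-09-24, 2023-09-28 through 2023-09-30, 2023-10-03 through 2023-10-06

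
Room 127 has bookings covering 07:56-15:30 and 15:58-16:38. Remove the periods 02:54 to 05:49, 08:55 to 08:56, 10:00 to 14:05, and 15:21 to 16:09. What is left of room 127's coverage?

07:56-15:30 minus B → 07:56-08:55, 08:56-10:00, 14:05-15:21.
15:58-16:38 minus B → 16:09-16:38.

07:56-08:55, 08:56-10:00, 14:05-15:21, 16:09-16:38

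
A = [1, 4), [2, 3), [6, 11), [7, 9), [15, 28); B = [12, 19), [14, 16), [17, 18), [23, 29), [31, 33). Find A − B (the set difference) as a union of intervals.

[1, 4) ∪ [6, 11) ∪ [19, 23)

Merge the first list: [1, 4), [6, 11), [15, 28).
Merge the second list: [12, 19), [23, 29), [31, 33).
[1, 4) is untouched.
[6, 11) is untouched.
[15, 28) with B removed leaves [19, 23).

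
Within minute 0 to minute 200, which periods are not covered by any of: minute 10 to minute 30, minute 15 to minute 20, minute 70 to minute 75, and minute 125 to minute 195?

After merging, the occupied span is minute 10 to minute 30, minute 70 to minute 75, minute 125 to minute 195.
Uncovered inside minute 0 to minute 200: minute 0 to minute 10, minute 30 to minute 70, minute 75 to minute 125, minute 195 to minute 200.

minute 0 to minute 10, minute 30 to minute 70, minute 75 to minute 125, minute 195 to minute 200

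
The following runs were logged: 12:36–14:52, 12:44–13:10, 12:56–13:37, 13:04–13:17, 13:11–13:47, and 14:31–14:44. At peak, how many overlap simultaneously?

Sweep endpoints in order; track running count of active intervals.
Peak of 4 reached at 13:04.

4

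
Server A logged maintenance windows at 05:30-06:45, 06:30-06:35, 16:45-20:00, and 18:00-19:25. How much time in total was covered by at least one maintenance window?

4 h 30 min

Merged: 05:30–06:45, 16:45–20:00.
Lengths: 1 h 15 min + 3 h 15 min = 4 h 30 min.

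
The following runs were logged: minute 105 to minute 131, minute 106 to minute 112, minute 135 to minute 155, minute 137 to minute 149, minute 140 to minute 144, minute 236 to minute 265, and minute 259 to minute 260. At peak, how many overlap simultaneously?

At minute 140, 3 of the intervals are simultaneously active.
No point has more.

3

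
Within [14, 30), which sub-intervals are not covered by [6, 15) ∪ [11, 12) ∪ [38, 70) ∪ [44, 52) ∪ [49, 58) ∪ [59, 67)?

The merged coverage is [6, 15), [38, 70).
Complement within [14, 30): [15, 30).

[15, 30)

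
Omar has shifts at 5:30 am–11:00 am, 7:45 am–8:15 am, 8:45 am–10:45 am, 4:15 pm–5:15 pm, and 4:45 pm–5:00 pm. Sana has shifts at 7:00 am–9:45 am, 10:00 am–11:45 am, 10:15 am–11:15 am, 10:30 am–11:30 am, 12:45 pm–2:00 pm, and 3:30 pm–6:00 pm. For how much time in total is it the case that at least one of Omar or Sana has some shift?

First set merges to 5:30 am–11:00 am, 4:15 pm–5:15 pm.
Second set merges to 7:00 am–9:45 am, 10:00 am–11:45 am, 12:45 pm–2:00 pm, 3:30 pm–6:00 pm.
A ∪ B = 5:30 am–11:45 am, 12:45 pm–2:00 pm, 3:30 pm–6:00 pm.
Total: 6 h 15 min + 1 h 15 min + 2 h 30 min = 10 h.

10 h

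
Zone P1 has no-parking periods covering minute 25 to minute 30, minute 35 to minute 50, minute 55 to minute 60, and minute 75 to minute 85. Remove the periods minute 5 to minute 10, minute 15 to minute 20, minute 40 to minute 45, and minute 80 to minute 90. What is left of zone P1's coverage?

minute 25 to minute 30: no B overlap → unchanged.
minute 35 to minute 50 minus B → minute 35 to minute 40, minute 45 to minute 50.
minute 55 to minute 60: no B overlap → unchanged.
minute 75 to minute 85 minus B → minute 75 to minute 80.

minute 25 to minute 30, minute 35 to minute 40, minute 45 to minute 50, minute 55 to minute 60, minute 75 to minute 80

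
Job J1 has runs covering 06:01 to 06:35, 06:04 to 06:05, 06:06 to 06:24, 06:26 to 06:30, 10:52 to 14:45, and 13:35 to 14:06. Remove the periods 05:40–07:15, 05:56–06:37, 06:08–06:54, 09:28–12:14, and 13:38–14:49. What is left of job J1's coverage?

A, merged: 06:01-06:35, 10:52-14:45.
B, merged: 05:40-07:15, 09:28-12:14, 13:38-14:49.
06:01-06:35: entirely removed.
10:52-14:45 \ B = 12:14-13:38.

12:14-13:38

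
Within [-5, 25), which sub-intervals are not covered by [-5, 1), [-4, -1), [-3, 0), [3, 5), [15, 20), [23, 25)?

[1, 3) ∪ [5, 15) ∪ [20, 23)

Covered (merged): [-5, 1), [3, 5), [15, 20), [23, 25).
Uncovered inside [-5, 25): [1, 3), [5, 15), [20, 23).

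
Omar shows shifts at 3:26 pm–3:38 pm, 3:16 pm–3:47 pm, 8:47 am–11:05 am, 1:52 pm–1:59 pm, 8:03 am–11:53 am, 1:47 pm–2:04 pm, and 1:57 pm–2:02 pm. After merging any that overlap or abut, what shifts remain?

8:03 am–11:53 am, 1:47 pm–2:04 pm, 3:16 pm–3:47 pm

Sort by start: 8:03 am–11:53 am, 8:47 am–11:05 am, 1:47 pm–2:04 pm, 1:52 pm–1:59 pm, 1:57 pm–2:02 pm, 3:16 pm–3:47 pm, 3:26 pm–3:38 pm.
8:47 am–11:05 am overlaps/touches 8:03 am–11:53 am → extend to 8:03 am–11:53 am.
1:47 pm–2:04 pm is disjoint → start new block.
1:52 pm–1:59 pm overlaps/touches 1:47 pm–2:04 pm → extend to 1:47 pm–2:04 pm.
1:57 pm–2:02 pm overlaps/touches 1:47 pm–2:04 pm → extend to 1:47 pm–2:04 pm.
3:16 pm–3:47 pm is disjoint → start new block.
3:26 pm–3:38 pm overlaps/touches 3:16 pm–3:47 pm → extend to 3:16 pm–3:47 pm.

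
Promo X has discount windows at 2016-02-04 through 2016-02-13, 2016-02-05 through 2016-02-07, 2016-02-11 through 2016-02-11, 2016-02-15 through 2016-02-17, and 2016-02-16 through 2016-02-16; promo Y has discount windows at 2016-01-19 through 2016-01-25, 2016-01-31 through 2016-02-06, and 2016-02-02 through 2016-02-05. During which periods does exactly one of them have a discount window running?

A, merged: 2016-02-04 through 2016-02-13, 2016-02-15 through 2016-02-17.
B, merged: 2016-01-19 through 2016-01-25, 2016-01-31 through 2016-02-06.
A \ B = 2016-02-07 through 2016-02-13, 2016-02-15 through 2016-02-17.
B \ A = 2016-01-19 through 2016-01-25, 2016-01-31 through 2016-02-03.
Union of the two gives the symmetric difference.

2016-01-19 through 2016-01-25, 2016-01-31 through 2016-02-03, 2016-02-07 through 2016-02-13, 2016-02-15 through 2016-02-17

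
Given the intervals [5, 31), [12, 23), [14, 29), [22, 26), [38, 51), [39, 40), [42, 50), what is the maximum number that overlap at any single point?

Sweep endpoints in order; track running count of active intervals.
Peak of 4 reached at 22.

4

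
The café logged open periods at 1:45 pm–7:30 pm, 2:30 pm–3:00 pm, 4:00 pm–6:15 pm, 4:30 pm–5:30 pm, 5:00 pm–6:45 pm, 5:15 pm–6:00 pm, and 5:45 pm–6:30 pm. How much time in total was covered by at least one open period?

Merged: 1:45 pm-7:30 pm.
Length: 5 h 45 min.

5 h 45 min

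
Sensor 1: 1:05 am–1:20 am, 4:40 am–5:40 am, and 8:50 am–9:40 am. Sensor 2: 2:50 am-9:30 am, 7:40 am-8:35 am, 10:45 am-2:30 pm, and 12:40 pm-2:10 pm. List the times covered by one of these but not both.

Merge the second list: 2:50 am–9:30 am, 10:45 am–2:30 pm.
A but not B: 1:05 am–1:20 am, 9:30 am–9:40 am.
B but not A: 2:50 am–4:40 am, 5:40 am–8:50 am, 10:45 am–2:30 pm.
Combining gives A △ B.

1:05 am–1:20 am, 2:50 am–4:40 am, 5:40 am–8:50 am, 9:30 am–9:40 am, 10:45 am–2:30 pm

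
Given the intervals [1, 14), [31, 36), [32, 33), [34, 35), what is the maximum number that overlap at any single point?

Walk the sorted start/end points keeping a running depth.
The depth first hits 2 at 32.

2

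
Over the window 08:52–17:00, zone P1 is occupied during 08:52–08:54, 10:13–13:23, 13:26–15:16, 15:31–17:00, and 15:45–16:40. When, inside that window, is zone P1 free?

08:54-10:13, 13:23-13:26, 15:16-15:31

The merged coverage is 08:52-08:54, 10:13-13:23, 13:26-15:16, 15:31-17:00.
Complement within 08:52-17:00: 08:54-10:13, 13:23-13:26, 15:16-15:31.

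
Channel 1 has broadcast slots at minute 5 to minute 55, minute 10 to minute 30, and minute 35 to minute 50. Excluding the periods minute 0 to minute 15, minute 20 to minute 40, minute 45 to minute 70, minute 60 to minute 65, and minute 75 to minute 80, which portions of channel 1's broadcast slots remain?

Merge the first list: minute 5 to minute 55.
Merge the second list: minute 0 to minute 15, minute 20 to minute 40, minute 45 to minute 70, minute 75 to minute 80.
minute 5 to minute 55 minus B → minute 15 to minute 20, minute 40 to minute 45.

minute 15 to minute 20, minute 40 to minute 45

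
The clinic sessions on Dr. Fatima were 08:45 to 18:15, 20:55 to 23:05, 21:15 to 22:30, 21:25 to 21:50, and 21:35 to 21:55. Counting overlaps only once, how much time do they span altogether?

Merged: 08:45–18:15, 20:55–23:05.
Lengths: 9 h 30 min + 2 h 10 min = 11 h 40 min.

11 h 40 min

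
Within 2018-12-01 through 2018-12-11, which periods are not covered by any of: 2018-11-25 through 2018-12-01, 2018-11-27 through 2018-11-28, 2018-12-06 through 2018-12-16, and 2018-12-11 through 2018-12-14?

After merging, the occupied span is 2018-11-25 through 2018-12-01, 2018-12-06 through 2018-12-16.
Uncovered inside 2018-12-01 through 2018-12-11: 2018-12-02 through 2018-12-05.

2018-12-02 through 2018-12-05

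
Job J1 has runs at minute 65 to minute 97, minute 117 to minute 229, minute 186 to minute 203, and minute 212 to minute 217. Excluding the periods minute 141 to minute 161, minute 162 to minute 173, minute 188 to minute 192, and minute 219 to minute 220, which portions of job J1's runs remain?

minute 65 to minute 97, minute 117 to minute 141, minute 161 to minute 162, minute 173 to minute 188, minute 192 to minute 219, minute 220 to minute 229

First set merges to minute 65 to minute 97, minute 117 to minute 229.
minute 65 to minute 97 is untouched.
minute 117 to minute 229 with B removed leaves minute 117 to minute 141, minute 161 to minute 162, minute 173 to minute 188, minute 192 to minute 219, minute 220 to minute 229.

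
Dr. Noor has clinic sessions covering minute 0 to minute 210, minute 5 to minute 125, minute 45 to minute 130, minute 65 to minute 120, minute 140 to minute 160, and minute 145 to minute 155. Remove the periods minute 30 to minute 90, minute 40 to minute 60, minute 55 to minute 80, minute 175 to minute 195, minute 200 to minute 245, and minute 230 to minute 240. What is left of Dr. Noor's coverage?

minute 0 to minute 30, minute 90 to minute 175, minute 195 to minute 200

First set merges to minute 0 to minute 210.
Second set merges to minute 30 to minute 90, minute 175 to minute 195, minute 200 to minute 245.
minute 0 to minute 210 minus B → minute 0 to minute 30, minute 90 to minute 175, minute 195 to minute 200.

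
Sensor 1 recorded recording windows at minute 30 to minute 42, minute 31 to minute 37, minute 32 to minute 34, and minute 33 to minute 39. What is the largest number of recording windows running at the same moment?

4

At minute 33, 4 of the intervals are simultaneously active.
No point has more.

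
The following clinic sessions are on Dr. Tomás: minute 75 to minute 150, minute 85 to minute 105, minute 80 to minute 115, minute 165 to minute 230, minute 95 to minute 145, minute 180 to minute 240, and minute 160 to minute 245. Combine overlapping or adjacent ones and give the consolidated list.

minute 75 to minute 150, minute 160 to minute 245

Sort by start: minute 75 to minute 150, minute 80 to minute 115, minute 85 to minute 105, minute 95 to minute 145, minute 160 to minute 245, minute 165 to minute 230, minute 180 to minute 240.
minute 80 to minute 115 overlaps/touches minute 75 to minute 150 → extend to minute 75 to minute 150.
minute 85 to minute 105 overlaps/touches minute 75 to minute 150 → extend to minute 75 to minute 150.
minute 95 to minute 145 overlaps/touches minute 75 to minute 150 → extend to minute 75 to minute 150.
minute 160 to minute 245 is disjoint → start new block.
minute 165 to minute 230 overlaps/touches minute 160 to minute 245 → extend to minute 160 to minute 245.
minute 180 to minute 240 overlaps/touches minute 160 to minute 245 → extend to minute 160 to minute 245.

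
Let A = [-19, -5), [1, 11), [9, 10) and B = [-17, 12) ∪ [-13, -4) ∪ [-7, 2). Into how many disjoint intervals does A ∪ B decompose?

A, merged: [-19, -5), [1, 11).
B, merged: [-17, 12).
A ∪ B = [-19, 12).
That is 1 disjoint piece.

1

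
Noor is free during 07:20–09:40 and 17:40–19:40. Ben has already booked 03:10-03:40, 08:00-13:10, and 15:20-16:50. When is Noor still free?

07:20–08:00, 17:40–19:40

07:20–09:40 with B removed leaves 07:20–08:00.
17:40–19:40 is untouched.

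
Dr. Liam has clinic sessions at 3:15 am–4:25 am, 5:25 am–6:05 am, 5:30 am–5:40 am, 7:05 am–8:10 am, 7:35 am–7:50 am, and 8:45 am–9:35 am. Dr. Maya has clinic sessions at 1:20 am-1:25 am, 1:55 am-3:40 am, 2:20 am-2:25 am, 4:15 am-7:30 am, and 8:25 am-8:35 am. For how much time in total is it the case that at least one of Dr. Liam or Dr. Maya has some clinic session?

7 h 20 min

Merge the first list: 3:15 am–4:25 am, 5:25 am–6:05 am, 7:05 am–8:10 am, 8:45 am–9:35 am.
Merge the second list: 1:20 am–1:25 am, 1:55 am–3:40 am, 4:15 am–7:30 am, 8:25 am–8:35 am.
A ∪ B = 1:20 am–1:25 am, 1:55 am–8:10 am, 8:25 am–8:35 am, 8:45 am–9:35 am.
Total: 5 min + 6 h 15 min + 10 min + 50 min = 7 h 20 min.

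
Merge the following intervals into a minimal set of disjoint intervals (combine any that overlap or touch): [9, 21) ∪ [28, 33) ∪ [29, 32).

[9, 21) ∪ [28, 33)

[28, 33) is disjoint → start new block.
[29, 32) overlaps/touches [28, 33) → extend to [28, 33).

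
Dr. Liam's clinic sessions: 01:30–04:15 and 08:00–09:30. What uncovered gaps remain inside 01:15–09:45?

After merging, the occupied span is 01:30-04:15, 08:00-09:30.
Uncovered inside 01:15-09:45: 01:15-01:30, 04:15-08:00, 09:30-09:45.

01:15-01:30, 04:15-08:00, 09:30-09:45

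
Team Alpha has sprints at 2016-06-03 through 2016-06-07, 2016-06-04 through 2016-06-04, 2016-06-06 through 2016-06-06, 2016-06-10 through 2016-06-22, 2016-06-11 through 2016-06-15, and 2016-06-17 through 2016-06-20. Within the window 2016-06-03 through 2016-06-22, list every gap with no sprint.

After merging, the occupied span is 2016-06-03 through 2016-06-07, 2016-06-10 through 2016-06-22.
Gaps within 2016-06-03 through 2016-06-22: 2016-06-08 through 2016-06-09.

2016-06-08 through 2016-06-09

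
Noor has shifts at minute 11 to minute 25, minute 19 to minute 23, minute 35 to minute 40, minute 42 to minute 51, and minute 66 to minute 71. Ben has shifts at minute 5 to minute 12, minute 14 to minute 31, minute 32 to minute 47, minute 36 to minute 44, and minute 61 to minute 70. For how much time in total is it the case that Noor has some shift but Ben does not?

A, merged: minute 11 to minute 25, minute 35 to minute 40, minute 42 to minute 51, minute 66 to minute 71.
B, merged: minute 5 to minute 12, minute 14 to minute 31, minute 32 to minute 47, minute 61 to minute 70.
A \ B = minute 12 to minute 14, minute 47 to minute 51, minute 70 to minute 71.
Total: 2 minutes + 4 minutes + 1 minute = 7 minutes.

7 minutes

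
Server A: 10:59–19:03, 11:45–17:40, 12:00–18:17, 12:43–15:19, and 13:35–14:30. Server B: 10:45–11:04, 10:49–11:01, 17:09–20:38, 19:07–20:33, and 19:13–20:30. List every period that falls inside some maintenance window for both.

First set merges to 10:59–19:03.
Second set merges to 10:45–11:04, 17:09–20:38.
10:59–19:03 meets the second set on 10:59–11:04, 17:09–19:03.

10:59–11:04, 17:09–19:03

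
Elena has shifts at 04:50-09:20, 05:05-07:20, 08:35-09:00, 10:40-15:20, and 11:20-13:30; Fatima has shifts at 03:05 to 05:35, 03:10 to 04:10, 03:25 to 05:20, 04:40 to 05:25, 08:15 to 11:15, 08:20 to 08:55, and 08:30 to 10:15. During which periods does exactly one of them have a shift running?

First set merges to 04:50–09:20, 10:40–15:20.
Second set merges to 03:05–05:35, 08:15–11:15.
A \ B = 05:35–08:15, 11:15–15:20.
B \ A = 03:05–04:50, 09:20–10:40.
Union of the two gives the symmetric difference.

03:05–04:50, 05:35–08:15, 09:20–10:40, 11:15–15:20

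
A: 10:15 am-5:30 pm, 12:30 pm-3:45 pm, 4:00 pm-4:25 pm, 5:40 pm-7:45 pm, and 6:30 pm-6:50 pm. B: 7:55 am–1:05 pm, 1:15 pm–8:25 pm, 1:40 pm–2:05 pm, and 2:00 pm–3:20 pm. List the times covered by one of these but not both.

7:55 am–10:15 am, 1:05 pm–1:15 pm, 5:30 pm–5:40 pm, 7:45 pm–8:25 pm

Merge the first list: 10:15 am–5:30 pm, 5:40 pm–7:45 pm.
Merge the second list: 7:55 am–1:05 pm, 1:15 pm–8:25 pm.
A but not B: 1:05 pm–1:15 pm.
B but not A: 7:55 am–10:15 am, 5:30 pm–5:40 pm, 7:45 pm–8:25 pm.
Combining gives A △ B.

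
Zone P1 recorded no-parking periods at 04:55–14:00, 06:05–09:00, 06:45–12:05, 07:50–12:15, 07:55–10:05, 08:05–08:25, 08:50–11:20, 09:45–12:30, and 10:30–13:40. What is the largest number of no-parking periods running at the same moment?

At 08:05, 6 of the intervals are simultaneously active.
No point has more.

6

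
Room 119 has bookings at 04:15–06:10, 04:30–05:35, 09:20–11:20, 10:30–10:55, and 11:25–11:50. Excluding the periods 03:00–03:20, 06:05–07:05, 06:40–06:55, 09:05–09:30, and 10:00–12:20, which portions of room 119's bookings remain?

First set merges to 04:15-06:10, 09:20-11:20, 11:25-11:50.
Second set merges to 03:00-03:20, 06:05-07:05, 09:05-09:30, 10:00-12:20.
04:15-06:10 minus B → 04:15-06:05.
09:20-11:20 minus B → 09:30-10:00.
11:25-11:50: fully covered by B → removed.

04:15-06:05, 09:30-10:00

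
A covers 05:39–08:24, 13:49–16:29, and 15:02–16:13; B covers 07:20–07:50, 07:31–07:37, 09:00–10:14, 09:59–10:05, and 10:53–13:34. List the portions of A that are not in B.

05:39–07:20, 07:50–08:24, 13:49–16:29

A, merged: 05:39–08:24, 13:49–16:29.
B, merged: 07:20–07:50, 09:00–10:14, 10:53–13:34.
05:39–08:24 with B removed leaves 05:39–07:20, 07:50–08:24.
13:49–16:29 is untouched.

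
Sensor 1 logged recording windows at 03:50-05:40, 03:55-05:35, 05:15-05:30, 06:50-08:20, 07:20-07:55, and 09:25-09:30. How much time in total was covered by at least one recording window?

Merged: 03:50-05:40, 06:50-08:20, 09:25-09:30.
Lengths: 1 h 50 min + 1 h 30 min + 5 min = 3 h 25 min.

3 h 25 min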